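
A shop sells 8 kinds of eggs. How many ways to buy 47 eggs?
C(47+8-1, 8-1) = C(54, 7) = 177100560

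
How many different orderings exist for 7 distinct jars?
7! = 5040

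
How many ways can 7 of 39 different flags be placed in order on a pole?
P(39,7) = 39!/(39-7)! = 77519922480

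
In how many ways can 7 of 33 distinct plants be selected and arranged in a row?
P(33,7) = 33!/(33-7)! = 21531121920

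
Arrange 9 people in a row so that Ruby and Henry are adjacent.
Treat as block: (9-1)! × 2! = 40320 × 2 = 80640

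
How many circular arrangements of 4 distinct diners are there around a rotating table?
Circular: fix one position, arrange the rest. (4-1)! = 6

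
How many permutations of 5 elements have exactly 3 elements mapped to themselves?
Choose the 3 fixed points C(5,3) = 10, derange the rest: !2 = Σ_{j=0}^{2} (-1)^j·2!/j! = 2 - 2 + 1 = 1. Product = 10 × 1 = 10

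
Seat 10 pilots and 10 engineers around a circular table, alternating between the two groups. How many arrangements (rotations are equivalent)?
Fix one of the pilots: (10-1)! ways for the remaining pilots, × 10! ways for the engineers = 362880 × 3628800 = 1316818944000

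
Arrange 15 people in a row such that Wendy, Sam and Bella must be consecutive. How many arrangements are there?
Treat the 3 as one block: (15-3+1)! × 3! = 6227020800 × 6 = 37362124800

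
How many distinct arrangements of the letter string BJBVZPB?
7! / (3! × 1! × 1! × 1! × 1!) = 840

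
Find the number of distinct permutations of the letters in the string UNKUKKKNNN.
10! / (4! × 4! × 2!) = 3150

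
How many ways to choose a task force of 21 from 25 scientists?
C(25,21) = 25!/(21!×4!) = 12650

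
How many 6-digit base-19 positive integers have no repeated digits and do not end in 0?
Last digit: 18 nonzero choices. First digit: 17 (nonzero, ≠last). Middle 4: P(17,4) = 57120. Total = 17478720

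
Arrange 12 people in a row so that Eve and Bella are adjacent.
Treat as block: (12-1)! × 2! = 39916800 × 2 = 79833600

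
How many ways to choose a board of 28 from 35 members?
C(35,28) = 35!/(28!×7!) = 6724520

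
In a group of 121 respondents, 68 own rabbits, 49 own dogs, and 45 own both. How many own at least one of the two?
|A∪B| = |A| + |B| - |A∩B| = 68 + 49 - 45 = 72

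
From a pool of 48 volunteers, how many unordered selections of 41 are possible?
C(48,41) = 48!/(41!×7!) = 73629072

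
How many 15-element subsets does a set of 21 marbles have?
C(21,15) = 21!/(15!×6!) = 54264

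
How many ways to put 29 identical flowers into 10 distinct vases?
C(29+10-1, 10-1) = C(38, 9) = 163011640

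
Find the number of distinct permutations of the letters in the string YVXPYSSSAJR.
11! / (1! × 1! × 3! × 1! × 1! × 1! × 1! × 2!) = 3326400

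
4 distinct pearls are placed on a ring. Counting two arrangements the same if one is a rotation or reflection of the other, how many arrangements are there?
(4-1)!/2 = 6/2 = 3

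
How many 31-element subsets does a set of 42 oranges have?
C(42,31) = 42!/(31!×11!) = 4280561376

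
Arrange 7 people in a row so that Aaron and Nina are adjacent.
Treat as block: (7-1)! × 2! = 720 × 2 = 1440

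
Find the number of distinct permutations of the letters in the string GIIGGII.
7! / (4! × 3!) = 35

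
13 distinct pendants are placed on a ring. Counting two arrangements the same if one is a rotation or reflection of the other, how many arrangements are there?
(13-1)!/2 = 479001600/2 = 239500800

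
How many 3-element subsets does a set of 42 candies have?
C(42,3) = 42!/(3!×39!) = 11480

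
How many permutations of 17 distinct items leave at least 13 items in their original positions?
Exactly j fixed points: C(17,j)·!(17-j); sum over j ≥ 13 (derangement numbers via !m = (m-1)·(!(m-1) + !(m-2)): !0..!4 = 1, 0, 1, 2, 9). Σ_{j=13}^{17} C(17,j)·!(17-j) = C(17,13)·!4 + C(17,14)·!3 + C(17,15)·!2 + C(17,16)·!1 + C(17,17)·!0 = 2380·9 + 680·2 + 136·1 + 17·0 + 1·1 = 22917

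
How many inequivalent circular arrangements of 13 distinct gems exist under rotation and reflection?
(13-1)!/2 = 479001600/2 = 239500800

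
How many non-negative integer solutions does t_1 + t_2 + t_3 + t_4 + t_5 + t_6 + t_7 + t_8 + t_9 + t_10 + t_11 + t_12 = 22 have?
C(22+12-1, 12-1) = C(33, 11) = 193536720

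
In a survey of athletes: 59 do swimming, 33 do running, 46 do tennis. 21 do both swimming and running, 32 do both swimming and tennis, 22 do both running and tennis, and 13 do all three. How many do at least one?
|A∪B∪C| = 59+33+46-21-32-22+13 = 76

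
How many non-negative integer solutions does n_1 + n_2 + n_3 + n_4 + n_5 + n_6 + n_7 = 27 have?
C(27+7-1, 7-1) = C(33, 6) = 1107568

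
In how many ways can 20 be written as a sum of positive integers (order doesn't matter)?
Pentagonal recurrence p(n) = p(n-1) + p(n-2) - p(n-5) - p(n-7) + p(n-12) + p(n-15) - ... gives p(0..19) = 1, 1, 2, 3, 5, 7, 11, 15, 22, 30, 42, 56, 77, 101, 135, 176, 231, 297, 385, 490. p(20) = p(19) + p(18) - p(15) - p(13) + p(8) + p(5) = 490 + 385 - 176 - 101 + 22 + 7 = 627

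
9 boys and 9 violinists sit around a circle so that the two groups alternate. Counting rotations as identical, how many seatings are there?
Fix one of the boys: (9-1)! ways for the remaining boys, × 9! ways for the violinists = 40320 × 362880 = 14631321600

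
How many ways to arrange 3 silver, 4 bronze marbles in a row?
7! / (3! × 4!) = 35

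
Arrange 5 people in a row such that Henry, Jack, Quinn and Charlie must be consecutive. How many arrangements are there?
Treat the 4 as one block: (5-4+1)! × 4! = 2 × 24 = 48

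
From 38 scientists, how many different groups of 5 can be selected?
C(38,5) = 38!/(5!×33!) = 501942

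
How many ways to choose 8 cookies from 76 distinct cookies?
C(76,8) = 76!/(8!×68!) = 18855883575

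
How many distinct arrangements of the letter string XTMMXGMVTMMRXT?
14! / (1! × 5! × 3! × 3! × 1! × 1!) = 20180160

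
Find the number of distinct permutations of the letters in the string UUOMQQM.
7! / (2! × 2! × 2! × 1!) = 630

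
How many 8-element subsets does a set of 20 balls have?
C(20,8) = 20!/(8!×12!) = 125970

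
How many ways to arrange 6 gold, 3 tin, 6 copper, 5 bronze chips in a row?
20! / (6! × 3! × 6! × 5!) = 6518191680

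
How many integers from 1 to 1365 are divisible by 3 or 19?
⌊1365/3⌋ + ⌊1365/19⌋ - ⌊1365/57⌋ = 455 + 71 - 23 = 503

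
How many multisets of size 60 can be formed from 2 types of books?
C(60+2-1, 2-1) = C(61, 1) = 61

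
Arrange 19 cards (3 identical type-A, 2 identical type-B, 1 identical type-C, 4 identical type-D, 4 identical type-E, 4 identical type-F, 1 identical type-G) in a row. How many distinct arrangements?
19! / (3! × 2! × 1! × 4! × 4! × 4! × 1!) = 733296564000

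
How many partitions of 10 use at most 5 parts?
By conjugation, equals partitions of 10 into parts ≤ 5. Let r_j(i) = number of partitions of i into parts ≤ j, for i = 0..10. r_1(i) = 1 for all i; r_j(i) = r_{j-1}(i) + r_j(i-j). Rows j = 2..5: ≤2: 1 1 2 2 3 3 4 4 5 5 6; ≤3: 1 1 2 3 4 5 7 8 10 12 14; ≤4: 1 1 2 3 5 6 9 11 15 18 23; ≤5: 1 1 2 3 5 7 10 13 18 23 30. r_5(10) = 30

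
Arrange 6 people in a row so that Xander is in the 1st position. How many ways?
Fix one position: (6-1)! = 120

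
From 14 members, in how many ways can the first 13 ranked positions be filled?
P(14,13) = 14!/(14-13)! = 87178291200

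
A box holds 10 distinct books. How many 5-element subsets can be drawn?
C(10,5) = 10!/(5!×5!) = 252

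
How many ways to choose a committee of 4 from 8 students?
C(8,4) = 8!/(4!×4!) = 70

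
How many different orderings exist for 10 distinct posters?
10! = 3628800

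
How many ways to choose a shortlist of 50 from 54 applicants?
C(54,50) = 54!/(50!×4!) = 316251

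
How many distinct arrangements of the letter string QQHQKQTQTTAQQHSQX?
17! / (8! × 1! × 1! × 1! × 1! × 3! × 2!) = 735134400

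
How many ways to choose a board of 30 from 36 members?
C(36,30) = 36!/(30!×6!) = 1947792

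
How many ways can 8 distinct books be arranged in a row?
8! = 40320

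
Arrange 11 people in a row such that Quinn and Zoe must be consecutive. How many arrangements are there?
Treat the 2 as one block: (11-2+1)! × 2! = 3628800 × 2 = 7257600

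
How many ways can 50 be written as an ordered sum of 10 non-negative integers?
C(50+10-1, 10-1) = C(59, 9) = 12565671261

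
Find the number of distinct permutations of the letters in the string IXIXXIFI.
8! / (4! × 1! × 3!) = 280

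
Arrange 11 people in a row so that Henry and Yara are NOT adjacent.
Total - adjacent = 11! - (11-1)!×2 = 39916800 - 7257600 = 32659200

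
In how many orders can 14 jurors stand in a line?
14! = 87178291200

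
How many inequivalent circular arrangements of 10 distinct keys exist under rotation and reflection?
(10-1)!/2 = 362880/2 = 181440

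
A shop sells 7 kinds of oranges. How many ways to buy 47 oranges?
C(47+7-1, 7-1) = C(53, 6) = 22957480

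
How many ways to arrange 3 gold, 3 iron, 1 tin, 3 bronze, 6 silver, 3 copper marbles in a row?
19! / (3! × 3! × 1! × 3! × 6! × 3!) = 130363833600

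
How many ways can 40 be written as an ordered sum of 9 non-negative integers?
C(40+9-1, 9-1) = C(48, 8) = 377348994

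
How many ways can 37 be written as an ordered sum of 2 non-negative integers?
C(37+2-1, 2-1) = C(38, 1) = 38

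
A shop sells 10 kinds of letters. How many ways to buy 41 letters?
C(41+10-1, 10-1) = C(50, 9) = 2505433700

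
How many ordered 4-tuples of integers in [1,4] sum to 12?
Coefficient of x^12 in (x + x² + ... + x^4)^4. By inclusion-exclusion on dice exceeding 4: Σ_j (-1)^j C(4,j)·C(12-1-4j, 3) = C(4,0)·C(11,3) - C(4,1)·C(7,3) + C(4,2)·C(3,3) = 1·165 - 4·35 + 6·1 = 31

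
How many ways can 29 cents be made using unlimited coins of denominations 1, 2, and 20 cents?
Coefficient of x^29 in 1/(1-x^1) · 1/(1-x^2) · 1/(1-x^20). Case on j = number of 20-cent coins (j = 0..1); remainder r = 29 - 20j is made from {1,2} in ⌊r/2⌋+1 ways. r = 29, 9 → 15 + 5 = 20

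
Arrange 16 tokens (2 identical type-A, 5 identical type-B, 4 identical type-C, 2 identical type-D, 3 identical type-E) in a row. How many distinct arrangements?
16! / (2! × 5! × 4! × 2! × 3!) = 302702400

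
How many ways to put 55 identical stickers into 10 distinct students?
C(55+10-1, 10-1) = C(64, 9) = 27540584512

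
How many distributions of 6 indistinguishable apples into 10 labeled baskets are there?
C(6+10-1, 10-1) = C(15, 9) = 5005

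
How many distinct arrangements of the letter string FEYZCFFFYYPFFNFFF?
17! / (1! × 1! × 3! × 1! × 9! × 1! × 1!) = 163363200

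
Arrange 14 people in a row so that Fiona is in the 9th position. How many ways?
Fix one position: (14-1)! = 6227020800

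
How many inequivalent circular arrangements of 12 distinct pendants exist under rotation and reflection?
(12-1)!/2 = 39916800/2 = 19958400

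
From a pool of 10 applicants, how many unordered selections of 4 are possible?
C(10,4) = 10!/(4!×6!) = 210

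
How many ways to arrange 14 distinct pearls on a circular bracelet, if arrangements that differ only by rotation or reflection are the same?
(14-1)!/2 = 6227020800/2 = 3113510400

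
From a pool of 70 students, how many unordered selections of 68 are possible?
C(70,68) = 70!/(68!×2!) = 2415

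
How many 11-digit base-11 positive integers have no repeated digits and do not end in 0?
Last digit: 10 nonzero choices. First digit: 9 (nonzero, ≠last). Middle 9: P(9,9) = 362880. Total = 32659200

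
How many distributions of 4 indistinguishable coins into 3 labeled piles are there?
C(4+3-1, 3-1) = C(6, 2) = 15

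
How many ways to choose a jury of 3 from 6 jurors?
C(6,3) = 6!/(3!×3!) = 20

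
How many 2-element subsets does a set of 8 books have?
C(8,2) = 8!/(2!×6!) = 28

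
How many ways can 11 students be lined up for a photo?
11! = 39916800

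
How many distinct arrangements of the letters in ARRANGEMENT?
11! / (2! × 2! × 2! × 1! × 2! × 1! × 1!) = 2494800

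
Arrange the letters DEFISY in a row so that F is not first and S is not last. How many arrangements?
By inclusion-exclusion: 6! - 2×(6-1)! + (6-2)! = 720 - 240 + 24 = 504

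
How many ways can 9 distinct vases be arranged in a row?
9! = 362880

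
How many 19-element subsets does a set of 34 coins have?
C(34,19) = 34!/(19!×15!) = 1855967520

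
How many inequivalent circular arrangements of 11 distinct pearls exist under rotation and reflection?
(11-1)!/2 = 3628800/2 = 1814400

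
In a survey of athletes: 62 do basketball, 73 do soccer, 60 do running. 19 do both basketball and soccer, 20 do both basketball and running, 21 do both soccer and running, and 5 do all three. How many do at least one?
|A∪B∪C| = 62+73+60-19-20-21+5 = 140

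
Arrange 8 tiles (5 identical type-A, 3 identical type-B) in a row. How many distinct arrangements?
8! / (5! × 3!) = 56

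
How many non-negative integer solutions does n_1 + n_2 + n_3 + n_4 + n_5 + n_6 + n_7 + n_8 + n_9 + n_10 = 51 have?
C(51+10-1, 10-1) = C(60, 9) = 14783142660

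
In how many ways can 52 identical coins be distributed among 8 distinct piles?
C(52+8-1, 8-1) = C(59, 7) = 341149446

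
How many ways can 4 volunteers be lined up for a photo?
4! = 24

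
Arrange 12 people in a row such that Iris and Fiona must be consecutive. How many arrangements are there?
Treat the 2 as one block: (12-2+1)! × 2! = 39916800 × 2 = 79833600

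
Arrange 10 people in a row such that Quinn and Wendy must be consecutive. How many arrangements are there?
Treat the 2 as one block: (10-2+1)! × 2! = 362880 × 2 = 725760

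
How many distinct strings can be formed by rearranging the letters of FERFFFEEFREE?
12! / (5! × 2! × 5!) = 16632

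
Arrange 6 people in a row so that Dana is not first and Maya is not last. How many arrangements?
By inclusion-exclusion: 6! - 2×(6-1)! + (6-2)! = 720 - 240 + 24 = 504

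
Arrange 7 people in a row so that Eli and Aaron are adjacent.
Treat as block: (7-1)! × 2! = 720 × 2 = 1440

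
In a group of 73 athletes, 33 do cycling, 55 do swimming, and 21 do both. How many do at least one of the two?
|A∪B| = |A| + |B| - |A∩B| = 33 + 55 - 21 = 67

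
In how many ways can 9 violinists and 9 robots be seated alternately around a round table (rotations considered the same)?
Fix one of the violinists: (9-1)! ways for the remaining violinists, × 9! ways for the robots = 40320 × 362880 = 14631321600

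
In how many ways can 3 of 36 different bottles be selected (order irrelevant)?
C(36,3) = 36!/(3!×33!) = 7140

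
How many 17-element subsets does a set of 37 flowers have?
C(37,17) = 37!/(17!×20!) = 15905368710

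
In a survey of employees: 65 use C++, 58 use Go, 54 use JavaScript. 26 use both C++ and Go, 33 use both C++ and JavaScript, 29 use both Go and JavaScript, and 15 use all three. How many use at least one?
|A∪B∪C| = 65+58+54-26-33-29+15 = 104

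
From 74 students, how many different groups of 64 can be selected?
C(74,64) = 74!/(64!×10!) = 718406958841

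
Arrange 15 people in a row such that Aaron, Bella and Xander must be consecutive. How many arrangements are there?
Treat the 3 as one block: (15-3+1)! × 3! = 6227020800 × 6 = 37362124800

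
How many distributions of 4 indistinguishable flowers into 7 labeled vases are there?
C(4+7-1, 7-1) = C(10, 6) = 210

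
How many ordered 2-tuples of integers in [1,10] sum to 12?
Coefficient of x^12 in (x + x² + ... + x^10)^2. By inclusion-exclusion on dice exceeding 10: Σ_j (-1)^j C(2,j)·C(12-1-10j, 1) = C(2,0)·C(11,1) - C(2,1)·C(1,1) = 1·11 - 2·1 = 9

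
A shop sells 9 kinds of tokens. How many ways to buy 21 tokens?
C(21+9-1, 9-1) = C(29, 8) = 4292145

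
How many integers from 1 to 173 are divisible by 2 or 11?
⌊173/2⌋ + ⌊173/11⌋ - ⌊173/22⌋ = 86 + 15 - 7 = 94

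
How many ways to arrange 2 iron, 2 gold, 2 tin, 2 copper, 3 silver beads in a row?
11! / (2! × 2! × 2! × 2! × 3!) = 415800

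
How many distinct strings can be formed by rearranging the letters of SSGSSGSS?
8! / (2! × 6!) = 28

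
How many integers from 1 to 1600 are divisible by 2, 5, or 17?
⌊1600/2⌋+⌊1600/5⌋+⌊1600/17⌋ - ⌊1600/10⌋-⌊1600/34⌋-⌊1600/85⌋ + ⌊1600/170⌋ = 800+320+94 - 160-47-18 + 9 = 998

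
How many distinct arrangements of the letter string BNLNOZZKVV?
10! / (2! × 2! × 1! × 2! × 1! × 1! × 1!) = 453600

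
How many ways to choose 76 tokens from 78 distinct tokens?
C(78,76) = 78!/(76!×2!) = 3003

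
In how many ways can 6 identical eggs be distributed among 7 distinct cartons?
C(6+7-1, 7-1) = C(12, 6) = 924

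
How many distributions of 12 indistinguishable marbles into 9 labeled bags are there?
C(12+9-1, 9-1) = C(20, 8) = 125970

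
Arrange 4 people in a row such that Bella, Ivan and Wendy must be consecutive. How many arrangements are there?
Treat the 3 as one block: (4-3+1)! × 3! = 2 × 6 = 12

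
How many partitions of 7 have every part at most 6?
Let r_j(i) = number of partitions of i into parts ≤ j, for i = 0..7. r_1(i) = 1 for all i; r_j(i) = r_{j-1}(i) + r_j(i-j). Rows j = 2..6: ≤2: 1 1 2 2 3 3 4 4; ≤3: 1 1 2 3 4 5 7 8; ≤4: 1 1 2 3 5 6 9 11; ≤5: 1 1 2 3 5 7 10 13; ≤6: 1 1 2 3 5 7 11 14. r_6(7) = 14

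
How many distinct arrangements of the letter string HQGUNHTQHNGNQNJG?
16! / (1! × 4! × 3! × 3! × 3! × 1! × 1!) = 4036032000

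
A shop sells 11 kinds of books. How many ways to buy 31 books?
C(31+11-1, 11-1) = C(41, 10) = 1121099408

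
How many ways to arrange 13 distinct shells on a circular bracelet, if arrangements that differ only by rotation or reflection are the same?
(13-1)!/2 = 479001600/2 = 239500800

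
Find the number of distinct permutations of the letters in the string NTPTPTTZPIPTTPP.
15! / (6! × 1! × 1! × 1! × 6!) = 2522520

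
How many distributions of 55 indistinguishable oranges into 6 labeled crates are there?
C(55+6-1, 6-1) = C(60, 5) = 5461512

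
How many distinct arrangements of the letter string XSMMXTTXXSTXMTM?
15! / (2! × 4! × 4! × 5!) = 9459450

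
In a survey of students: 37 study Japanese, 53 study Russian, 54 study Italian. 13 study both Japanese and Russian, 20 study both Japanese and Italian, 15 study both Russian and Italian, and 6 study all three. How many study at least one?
|A∪B∪C| = 37+53+54-13-20-15+6 = 102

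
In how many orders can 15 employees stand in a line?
15! = 1307674368000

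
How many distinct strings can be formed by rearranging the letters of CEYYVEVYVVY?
11! / (4! × 1! × 2! × 4!) = 34650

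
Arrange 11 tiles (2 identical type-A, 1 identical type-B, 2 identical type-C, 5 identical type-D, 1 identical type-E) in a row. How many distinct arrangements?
11! / (2! × 1! × 2! × 5! × 1!) = 83160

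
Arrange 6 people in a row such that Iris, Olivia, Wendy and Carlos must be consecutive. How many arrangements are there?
Treat the 4 as one block: (6-4+1)! × 4! = 6 × 24 = 144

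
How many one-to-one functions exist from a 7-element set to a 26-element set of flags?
P(26,7) = 26!/(26-7)! = 3315312000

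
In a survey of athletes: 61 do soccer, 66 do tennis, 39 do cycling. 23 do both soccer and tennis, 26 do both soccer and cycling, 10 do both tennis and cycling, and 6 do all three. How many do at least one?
|A∪B∪C| = 61+66+39-23-26-10+6 = 113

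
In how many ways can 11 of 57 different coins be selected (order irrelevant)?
C(57,11) = 57!/(11!×46!) = 184509266760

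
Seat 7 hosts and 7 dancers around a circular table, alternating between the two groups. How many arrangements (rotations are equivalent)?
Fix one of the hosts: (7-1)! ways for the remaining hosts, × 7! ways for the dancers = 720 × 5040 = 3628800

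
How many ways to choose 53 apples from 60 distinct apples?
C(60,53) = 60!/(53!×7!) = 386206920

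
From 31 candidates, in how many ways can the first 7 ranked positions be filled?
P(31,7) = 31!/(31-7)! = 13253058000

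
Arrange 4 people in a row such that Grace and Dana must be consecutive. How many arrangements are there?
Treat the 2 as one block: (4-2+1)! × 2! = 6 × 2 = 12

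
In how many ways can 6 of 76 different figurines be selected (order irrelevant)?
C(76,6) = 76!/(6!×70!) = 218618940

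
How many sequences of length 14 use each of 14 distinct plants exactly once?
14! = 87178291200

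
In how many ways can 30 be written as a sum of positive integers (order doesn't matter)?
Pentagonal recurrence p(n) = p(n-1) + p(n-2) - p(n-5) - p(n-7) + p(n-12) + p(n-15) - ... gives p(0..29) = 1, 1, 2, 3, 5, 7, 11, 15, 22, 30, 42, 56, 77, 101, 135, 176, 231, 297, 385, 490, 627, 792, 1002, 1255, 1575, 1958, 2436, 3010, 3718, 4565. p(30) = p(29) + p(28) - p(25) - p(23) + p(18) + p(15) - p(8) - p(4) = 4565 + 3718 - 1958 - 1255 + 385 + 176 - 22 - 5 = 5604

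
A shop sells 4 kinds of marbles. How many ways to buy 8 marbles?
C(8+4-1, 4-1) = C(11, 3) = 165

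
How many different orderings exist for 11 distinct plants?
11! = 39916800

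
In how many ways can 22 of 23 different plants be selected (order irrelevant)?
C(23,22) = 23!/(22!×1!) = 23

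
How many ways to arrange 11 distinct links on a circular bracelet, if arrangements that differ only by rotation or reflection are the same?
(11-1)!/2 = 3628800/2 = 1814400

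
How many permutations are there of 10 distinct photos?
10! = 3628800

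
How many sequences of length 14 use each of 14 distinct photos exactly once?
14! = 87178291200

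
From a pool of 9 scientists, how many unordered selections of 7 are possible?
C(9,7) = 9!/(7!×2!) = 36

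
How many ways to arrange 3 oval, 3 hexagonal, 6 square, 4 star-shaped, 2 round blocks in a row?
18! / (3! × 3! × 6! × 4! × 2!) = 5145940800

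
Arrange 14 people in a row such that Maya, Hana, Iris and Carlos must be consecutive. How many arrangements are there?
Treat the 4 as one block: (14-4+1)! × 4! = 39916800 × 24 = 958003200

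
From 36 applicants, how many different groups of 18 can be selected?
C(36,18) = 36!/(18!×18!) = 9075135300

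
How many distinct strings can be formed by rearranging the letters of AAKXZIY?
7! / (1! × 1! × 2! × 1! × 1! × 1!) = 2520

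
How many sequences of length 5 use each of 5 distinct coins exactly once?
5! = 120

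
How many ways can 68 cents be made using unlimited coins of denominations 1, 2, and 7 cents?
Coefficient of x^68 in 1/(1-x^1) · 1/(1-x^2) · 1/(1-x^7). Case on j = number of 7-cent coins (j = 0..9); remainder r = 68 - 7j is made from {1,2} in ⌊r/2⌋+1 ways. r = 68, 61, 54, 47, 40, 33, 26, 19, 12, 5 → 35 + 31 + 28 + 24 + 21 + 17 + 14 + 10 + 7 + 3 = 190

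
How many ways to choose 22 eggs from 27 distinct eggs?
C(27,22) = 27!/(22!×5!) = 80730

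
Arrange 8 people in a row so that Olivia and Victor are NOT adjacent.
Total - adjacent = 8! - (8-1)!×2 = 40320 - 10080 = 30240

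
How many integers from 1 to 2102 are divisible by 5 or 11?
⌊2102/5⌋ + ⌊2102/11⌋ - ⌊2102/55⌋ = 420 + 191 - 38 = 573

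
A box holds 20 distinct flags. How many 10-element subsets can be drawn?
C(20,10) = 20!/(10!×10!) = 184756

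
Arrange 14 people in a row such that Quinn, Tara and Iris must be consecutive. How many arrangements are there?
Treat the 3 as one block: (14-3+1)! × 3! = 479001600 × 6 = 2874009600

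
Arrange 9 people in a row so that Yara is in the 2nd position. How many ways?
Fix one position: (9-1)! = 40320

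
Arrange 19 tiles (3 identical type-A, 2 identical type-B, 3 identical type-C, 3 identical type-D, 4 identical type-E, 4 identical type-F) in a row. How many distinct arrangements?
19! / (3! × 2! × 3! × 3! × 4! × 4!) = 488864376000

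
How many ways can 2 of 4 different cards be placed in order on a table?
P(4,2) = 4!/(4-2)! = 12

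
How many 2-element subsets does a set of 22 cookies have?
C(22,2) = 22!/(2!×20!) = 231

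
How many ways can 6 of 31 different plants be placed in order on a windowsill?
P(31,6) = 31!/(31-6)! = 530122320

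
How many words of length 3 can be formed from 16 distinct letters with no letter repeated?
P(16,3) = 16!/(16-3)! = 3360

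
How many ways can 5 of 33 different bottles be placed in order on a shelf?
P(33,5) = 33!/(33-5)! = 28480320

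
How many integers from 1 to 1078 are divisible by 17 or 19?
⌊1078/17⌋ + ⌊1078/19⌋ - ⌊1078/323⌋ = 63 + 56 - 3 = 116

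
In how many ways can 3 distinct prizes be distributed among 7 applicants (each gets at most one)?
P(7,3) = 7!/(7-3)! = 210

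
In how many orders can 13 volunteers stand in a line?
13! = 6227020800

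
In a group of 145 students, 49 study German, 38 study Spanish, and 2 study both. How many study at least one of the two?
|A∪B| = |A| + |B| - |A∩B| = 49 + 38 - 2 = 85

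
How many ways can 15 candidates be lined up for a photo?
15! = 1307674368000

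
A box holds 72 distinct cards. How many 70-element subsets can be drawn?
C(72,70) = 72!/(70!×2!) = 2556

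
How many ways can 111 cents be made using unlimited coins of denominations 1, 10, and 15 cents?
Coefficient of x^111 in 1/(1-x^1) · 1/(1-x^10) · 1/(1-x^15). Case on j = number of 15-cent coins (j = 0..7); remainder r = 111 - 15j is made from {1,10} in ⌊r/10⌋+1 ways. r = 111, 96, 81, 66, 51, 36, 21, 6 → 12 + 10 + 9 + 7 + 6 + 4 + 3 + 1 = 52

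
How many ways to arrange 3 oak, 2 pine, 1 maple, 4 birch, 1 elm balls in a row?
11! / (3! × 2! × 1! × 4! × 1!) = 138600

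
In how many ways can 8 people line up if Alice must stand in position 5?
Fix one position: (8-1)! = 5040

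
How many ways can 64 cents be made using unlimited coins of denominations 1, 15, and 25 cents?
Coefficient of x^64 in 1/(1-x^1) · 1/(1-x^15) · 1/(1-x^25). Case on j = number of 25-cent coins (j = 0..2); remainder r = 64 - 25j is made from {1,15} in ⌊r/15⌋+1 ways. r = 64, 39, 14 → 5 + 3 + 1 = 9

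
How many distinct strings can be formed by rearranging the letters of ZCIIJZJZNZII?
12! / (1! × 4! × 2! × 1! × 4!) = 415800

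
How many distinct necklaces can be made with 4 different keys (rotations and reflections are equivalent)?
(4-1)!/2 = 6/2 = 3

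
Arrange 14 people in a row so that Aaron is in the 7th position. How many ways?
Fix one position: (14-1)! = 6227020800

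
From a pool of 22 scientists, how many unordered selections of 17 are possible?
C(22,17) = 22!/(17!×5!) = 26334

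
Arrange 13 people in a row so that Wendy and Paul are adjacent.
Treat as block: (13-1)! × 2! = 479001600 × 2 = 958003200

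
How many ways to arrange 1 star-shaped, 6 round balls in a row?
7! / (1! × 6!) = 7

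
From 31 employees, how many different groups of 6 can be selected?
C(31,6) = 31!/(6!×25!) = 736281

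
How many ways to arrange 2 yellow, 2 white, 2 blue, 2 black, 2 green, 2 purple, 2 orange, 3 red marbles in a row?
17! / (2! × 2! × 2! × 2! × 2! × 2! × 2! × 3!) = 463134672000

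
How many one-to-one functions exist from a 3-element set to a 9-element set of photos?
P(9,3) = 9!/(9-3)! = 504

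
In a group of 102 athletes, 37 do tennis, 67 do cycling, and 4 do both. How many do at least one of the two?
|A∪B| = |A| + |B| - |A∩B| = 37 + 67 - 4 = 100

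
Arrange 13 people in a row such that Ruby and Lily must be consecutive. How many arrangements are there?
Treat the 2 as one block: (13-2+1)! × 2! = 479001600 × 2 = 958003200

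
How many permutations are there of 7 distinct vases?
7! = 5040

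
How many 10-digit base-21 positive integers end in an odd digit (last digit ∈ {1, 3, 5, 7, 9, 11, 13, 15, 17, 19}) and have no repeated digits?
Last∈{1,3,5,7,9,11,13,15,17,19}. Last=0: 0. Last nonzero: 10×19×P(19,8) = 579018585600. Total = 579018585600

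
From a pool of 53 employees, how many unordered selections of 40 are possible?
C(53,40) = 53!/(40!×13!) = 841392966470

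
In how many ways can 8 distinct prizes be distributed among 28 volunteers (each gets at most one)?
P(28,8) = 28!/(28-8)! = 125318793600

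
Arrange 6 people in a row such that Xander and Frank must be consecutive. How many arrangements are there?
Treat the 2 as one block: (6-2+1)! × 2! = 120 × 2 = 240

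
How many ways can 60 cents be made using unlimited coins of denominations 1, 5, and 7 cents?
Coefficient of x^60 in 1/(1-x^1) · 1/(1-x^5) · 1/(1-x^7). Case on j = number of 7-cent coins (j = 0..8); remainder r = 60 - 7j is made from {1,5} in ⌊r/5⌋+1 ways. r = 60, 53, 46, 39, 32, 25, 18, 11, 4 → 13 + 11 + 10 + 8 + 7 + 6 + 4 + 3 + 1 = 63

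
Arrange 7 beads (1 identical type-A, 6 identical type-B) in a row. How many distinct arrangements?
7! / (1! × 6!) = 7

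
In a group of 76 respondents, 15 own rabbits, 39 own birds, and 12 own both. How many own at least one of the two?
|A∪B| = |A| + |B| - |A∩B| = 15 + 39 - 12 = 42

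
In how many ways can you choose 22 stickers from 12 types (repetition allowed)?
C(22+12-1, 12-1) = C(33, 11) = 193536720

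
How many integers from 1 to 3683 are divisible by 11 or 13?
⌊3683/11⌋ + ⌊3683/13⌋ - ⌊3683/143⌋ = 334 + 283 - 25 = 592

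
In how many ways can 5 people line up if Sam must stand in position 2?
Fix one position: (5-1)! = 24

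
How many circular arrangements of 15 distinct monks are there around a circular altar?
Circular: fix one position, arrange the rest. (15-1)! = 87178291200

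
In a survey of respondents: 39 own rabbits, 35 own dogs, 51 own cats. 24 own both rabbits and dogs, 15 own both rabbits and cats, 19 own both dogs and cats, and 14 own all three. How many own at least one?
|A∪B∪C| = 39+35+51-24-15-19+14 = 81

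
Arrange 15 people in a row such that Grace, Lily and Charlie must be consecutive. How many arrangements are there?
Treat the 3 as one block: (15-3+1)! × 3! = 6227020800 × 6 = 37362124800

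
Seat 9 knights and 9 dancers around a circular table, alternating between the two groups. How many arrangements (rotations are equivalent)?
Fix one of the knights: (9-1)! ways for the remaining knights, × 9! ways for the dancers = 40320 × 362880 = 14631321600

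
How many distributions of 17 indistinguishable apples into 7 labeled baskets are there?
C(17+7-1, 7-1) = C(23, 6) = 100947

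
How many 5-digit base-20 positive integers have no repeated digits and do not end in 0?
Last digit: 19 nonzero choices. First digit: 18 (nonzero, ≠last). Middle 3: P(18,3) = 4896. Total = 1674432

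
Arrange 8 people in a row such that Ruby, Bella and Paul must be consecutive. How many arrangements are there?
Treat the 3 as one block: (8-3+1)! × 3! = 720 × 6 = 4320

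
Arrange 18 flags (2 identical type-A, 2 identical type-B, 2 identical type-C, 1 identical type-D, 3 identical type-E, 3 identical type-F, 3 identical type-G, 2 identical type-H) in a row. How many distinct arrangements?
18! / (2! × 2! × 2! × 1! × 3! × 3! × 3! × 2!) = 1852538688000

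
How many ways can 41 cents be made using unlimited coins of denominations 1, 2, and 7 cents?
Coefficient of x^41 in 1/(1-x^1) · 1/(1-x^2) · 1/(1-x^7). Case on j = number of 7-cent coins (j = 0..5); remainder r = 41 - 7j is made from {1,2} in ⌊r/2⌋+1 ways. r = 41, 34, 27, 20, 13, 6 → 21 + 18 + 14 + 11 + 7 + 4 = 75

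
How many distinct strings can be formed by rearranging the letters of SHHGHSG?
7! / (2! × 2! × 3!) = 210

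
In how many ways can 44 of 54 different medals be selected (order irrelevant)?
C(54,44) = 54!/(44!×10!) = 23930713170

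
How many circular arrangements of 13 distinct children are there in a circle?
Circular: fix one position, arrange the rest. (13-1)! = 479001600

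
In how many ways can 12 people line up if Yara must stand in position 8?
Fix one position: (12-1)! = 39916800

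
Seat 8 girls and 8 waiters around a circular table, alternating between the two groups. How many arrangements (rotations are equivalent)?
Fix one of the girls: (8-1)! ways for the remaining girls, × 8! ways for the waiters = 5040 × 40320 = 203212800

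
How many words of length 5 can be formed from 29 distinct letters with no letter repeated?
P(29,5) = 29!/(29-5)! = 14250600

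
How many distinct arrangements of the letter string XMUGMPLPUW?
10! / (1! × 1! × 2! × 1! × 2! × 2! × 1!) = 453600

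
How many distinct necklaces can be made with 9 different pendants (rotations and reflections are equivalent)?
(9-1)!/2 = 40320/2 = 20160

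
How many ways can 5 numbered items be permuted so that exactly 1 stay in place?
Choose the 1 fixed point C(5,1) = 5, derange the rest: !4 = Σ_{j=0}^{4} (-1)^j·4!/j! = 24 - 24 + 12 - 4 + 1 = 9. Product = 5 × 9 = 45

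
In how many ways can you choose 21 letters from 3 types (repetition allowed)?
C(21+3-1, 3-1) = C(23, 2) = 253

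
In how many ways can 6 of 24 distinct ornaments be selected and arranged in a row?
P(24,6) = 24!/(24-6)! = 96909120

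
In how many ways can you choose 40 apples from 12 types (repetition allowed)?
C(40+12-1, 12-1) = C(51, 11) = 47626016970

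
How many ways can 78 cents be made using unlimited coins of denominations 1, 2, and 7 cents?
Coefficient of x^78 in 1/(1-x^1) · 1/(1-x^2) · 1/(1-x^7). Case on j = number of 7-cent coins (j = 0..11); remainder r = 78 - 7j is made from {1,2} in ⌊r/2⌋+1 ways. r = 78, 71, 64, 57, 50, 43, 36, 29, 22, 15, 8, 1 → 40 + 36 + 33 + 29 + 26 + 22 + 19 + 15 + 12 + 8 + 5 + 1 = 246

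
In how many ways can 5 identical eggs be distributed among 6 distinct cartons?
C(5+6-1, 6-1) = C(10, 5) = 252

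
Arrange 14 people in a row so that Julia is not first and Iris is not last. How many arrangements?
By inclusion-exclusion: 14! - 2×(14-1)! + (14-2)! = 87178291200 - 12454041600 + 479001600 = 75203251200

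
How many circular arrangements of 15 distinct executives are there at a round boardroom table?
Circular: fix one position, arrange the rest. (15-1)! = 87178291200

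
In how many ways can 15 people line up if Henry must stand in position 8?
Fix one position: (15-1)! = 87178291200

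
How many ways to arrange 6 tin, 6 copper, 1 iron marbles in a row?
13! / (6! × 6! × 1!) = 12012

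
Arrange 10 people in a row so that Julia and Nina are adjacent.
Treat as block: (10-1)! × 2! = 362880 × 2 = 725760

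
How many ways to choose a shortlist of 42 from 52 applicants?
C(52,42) = 52!/(42!×10!) = 15820024220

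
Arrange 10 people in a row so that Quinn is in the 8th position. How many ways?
Fix one position: (10-1)! = 362880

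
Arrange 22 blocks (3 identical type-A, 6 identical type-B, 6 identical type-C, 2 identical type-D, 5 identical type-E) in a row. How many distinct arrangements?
22! / (3! × 6! × 6! × 2! × 5!) = 1505702278080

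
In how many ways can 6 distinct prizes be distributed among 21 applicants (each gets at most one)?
P(21,6) = 21!/(21-6)! = 39070080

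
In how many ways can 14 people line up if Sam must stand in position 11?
Fix one position: (14-1)! = 6227020800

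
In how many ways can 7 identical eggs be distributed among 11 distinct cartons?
C(7+11-1, 11-1) = C(17, 10) = 19448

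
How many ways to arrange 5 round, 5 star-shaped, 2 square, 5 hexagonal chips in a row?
17! / (5! × 5! × 2! × 5!) = 102918816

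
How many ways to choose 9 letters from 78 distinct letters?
C(78,9) = 78!/(9!×69!) = 182364632450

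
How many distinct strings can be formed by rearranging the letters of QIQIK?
5! / (2! × 1! × 2!) = 30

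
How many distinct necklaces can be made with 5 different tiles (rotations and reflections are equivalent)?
(5-1)!/2 = 24/2 = 12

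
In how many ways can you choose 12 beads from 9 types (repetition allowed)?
C(12+9-1, 9-1) = C(20, 8) = 125970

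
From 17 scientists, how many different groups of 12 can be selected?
C(17,12) = 17!/(12!×5!) = 6188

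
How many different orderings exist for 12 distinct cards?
12! = 479001600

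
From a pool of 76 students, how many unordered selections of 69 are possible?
C(76,69) = 76!/(69!×7!) = 2186189400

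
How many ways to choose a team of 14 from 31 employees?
C(31,14) = 31!/(14!×17!) = 265182525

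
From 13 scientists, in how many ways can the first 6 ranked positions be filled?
P(13,6) = 13!/(13-6)! = 1235520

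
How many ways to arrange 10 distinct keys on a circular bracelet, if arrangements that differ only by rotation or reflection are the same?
(10-1)!/2 = 362880/2 = 181440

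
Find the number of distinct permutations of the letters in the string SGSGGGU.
7! / (2! × 1! × 4!) = 105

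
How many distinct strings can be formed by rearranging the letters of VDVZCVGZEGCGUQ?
14! / (2! × 3! × 3! × 1! × 1! × 2! × 1! × 1!) = 605404800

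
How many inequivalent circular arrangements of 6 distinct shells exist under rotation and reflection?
(6-1)!/2 = 120/2 = 60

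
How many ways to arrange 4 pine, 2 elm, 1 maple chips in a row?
7! / (4! × 2! × 1!) = 105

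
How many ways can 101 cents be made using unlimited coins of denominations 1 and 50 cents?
Coefficient of x^101 in 1/(1-x^1) · 1/(1-x^50). Use j coins of 50 for j = 0..⌊101/50⌋ = 2, the rest in 1s: 2 + 1 = 3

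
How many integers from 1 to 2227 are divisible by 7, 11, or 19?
⌊2227/7⌋+⌊2227/11⌋+⌊2227/19⌋ - ⌊2227/77⌋-⌊2227/133⌋-⌊2227/209⌋ + ⌊2227/1463⌋ = 318+202+117 - 28-16-10 + 1 = 584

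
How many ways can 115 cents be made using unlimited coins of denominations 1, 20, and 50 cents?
Coefficient of x^115 in 1/(1-x^1) · 1/(1-x^20) · 1/(1-x^50). Case on j = number of 50-cent coins (j = 0..2); remainder r = 115 - 50j is made from {1,20} in ⌊r/20⌋+1 ways. r = 115, 65, 15 → 6 + 4 + 1 = 11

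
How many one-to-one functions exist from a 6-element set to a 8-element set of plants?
P(8,6) = 8!/(8-6)! = 20160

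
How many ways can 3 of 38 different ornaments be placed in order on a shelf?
P(38,3) = 38!/(38-3)! = 50616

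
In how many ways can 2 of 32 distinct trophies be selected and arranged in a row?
P(32,2) = 32!/(32-2)! = 992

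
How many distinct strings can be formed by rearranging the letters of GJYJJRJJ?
8! / (1! × 5! × 1! × 1!) = 336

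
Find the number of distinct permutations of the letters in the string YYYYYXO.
7! / (5! × 1! × 1!) = 42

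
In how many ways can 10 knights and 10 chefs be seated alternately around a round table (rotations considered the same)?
Fix one of the knights: (10-1)! ways for the remaining knights, × 10! ways for the chefs = 362880 × 3628800 = 1316818944000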